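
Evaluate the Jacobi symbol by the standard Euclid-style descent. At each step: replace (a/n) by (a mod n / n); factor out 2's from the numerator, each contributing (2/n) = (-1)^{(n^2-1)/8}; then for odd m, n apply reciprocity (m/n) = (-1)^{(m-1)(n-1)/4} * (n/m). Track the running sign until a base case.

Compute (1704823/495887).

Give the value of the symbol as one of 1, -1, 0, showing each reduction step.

(1704823/495887): 1704823 mod 495887 = 217162, so (1704823/495887) = (217162/495887)
factor out 2^1: 217162 = 2^1·108581; with 495887 mod 8 = 7, (2/495887) = +1; sign now +1; continue with (108581/495887)
flip (108581/495887) -> (495887/108581): both odd, 108581 mod 4 = 1, 495887 mod 4 = 3, so the flip contributes +1; sign now +1
(495887/108581): 495887 mod 108581 = 61563, so (495887/108581) = (61563/108581)
flip (61563/108581) -> (108581/61563): both odd, 61563 mod 4 = 3, 108581 mod 4 = 1, so the flip contributes +1; sign now +1
(108581/61563): 108581 mod 61563 = 47018, so (108581/61563) = (47018/61563)
factor out 2^1: 47018 = 2^1·23509; with 61563 mod 8 = 3, (2/61563) = -1; sign now -1; continue with (23509/61563)
flip (23509/61563) -> (61563/23509): both odd, 23509 mod 4 = 1, 61563 mod 4 = 3, so the flip contributes +1; sign now -1
(61563/23509): 61563 mod 23509 = 14545, so (61563/23509) = (14545/23509)
flip (14545/23509) -> (23509/14545): both odd, 14545 mod 4 = 1, 23509 mod 4 = 1, so the flip contributes +1; sign now -1
(23509/14545): 23509 mod 14545 = 8964, so (23509/14545) = (8964/14545)
factor out 2^2: 8964 = 2^2·2241; with 14545 mod 8 = 1, (2/14545) = +1; sign now -1; continue with (2241/14545)
flip (2241/14545) -> (14545/2241): both odd, 2241 mod 4 = 1, 14545 mod 4 = 1, so the flip contributes +1; sign now -1
(14545/2241): 14545 mod 2241 = 1099, so (14545/2241) = (1099/2241)
flip (1099/2241) -> (2241/1099): both odd, 1099 mod 4 = 3, 2241 mod 4 = 1, so the flip contributes +1; sign now -1
(2241/1099): 2241 mod 1099 = 43, so (2241/1099) = (43/1099)
flip (43/1099) -> (1099/43): both odd, 43 mod 4 = 3, 1099 mod 4 = 3, so the flip contributes -1; sign now +1
(1099/43): 1099 mod 43 = 24, so (1099/43) = (24/43)
factor out 2^3: 24 = 2^3·3; with 43 mod 8 = 3, (2/43) = -1; sign now -1; continue with (3/43)
flip (3/43) -> (43/3): both odd, 3 mod 4 = 3, 43 mod 4 = 3, so the flip contributes -1; sign now +1
(43/3): 43 mod 3 = 1, so (43/3) = (1/3)
reached (1/3) = 1, so the symbol is +1

1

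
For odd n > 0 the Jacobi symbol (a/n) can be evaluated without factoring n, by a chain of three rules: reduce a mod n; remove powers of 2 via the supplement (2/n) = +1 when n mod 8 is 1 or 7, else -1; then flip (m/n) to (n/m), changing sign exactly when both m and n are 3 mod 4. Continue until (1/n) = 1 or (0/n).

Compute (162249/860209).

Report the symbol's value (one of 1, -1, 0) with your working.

flip (162249/860209) -> (860209/162249): both odd, 162249 mod 4 = 1, 860209 mod 4 = 1, so the flip contributes +1; sign now +1
(860209/162249): 860209 mod 162249 = 48964, so (860209/162249) = (48964/162249)
factor out 2^2: 48964 = 2^2·12241; with 162249 mod 8 = 1, (2/162249) = +1; sign now +1; continue with (12241/162249)
flip (12241/162249) -> (162249/12241): both odd, 12241 mod 4 = 1, 162249 mod 4 = 1, so the flip contributes +1; sign now +1
(162249/12241): 162249 mod 12241 = 3116, so (162249/12241) = (3116/12241)
factor out 2^2: 3116 = 2^2·779; with 12241 mod 8 = 1, (2/12241) = +1; sign now +1; continue with (779/12241)
flip (779/12241) -> (12241/779): both odd, 779 mod 4 = 3, 12241 mod 4 = 1, so the flip contributes +1; sign now +1
(12241/779): 12241 mod 779 = 556, so (12241/779) = (556/779)
factor out 2^2: 556 = 2^2·139; with 779 mod 8 = 3, (2/779) = -1; sign now +1; continue with (139/779)
flip (139/779) -> (779/139): both odd, 139 mod 4 = 3, 779 mod 4 = 3, so the flip contributes -1; sign now -1
(779/139): 779 mod 139 = 84, so (779/139) = (84/139)
factor out 2^2: 84 = 2^2·21; with 139 mod 8 = 3, (2/139) = -1; sign now -1; continue with (21/139)
flip (21/139) -> (139/21): both odd, 21 mod 4 = 1, 139 mod 4 = 3, so the flip contributes +1; sign now -1
(139/21): 139 mod 21 = 13, so (139/21) = (13/21)
flip (13/21) -> (21/13): both odd, 13 mod 4 = 1, 21 mod 4 = 1, so the flip contributes +1; sign now -1
(21/13): 21 mod 13 = 8, so (21/13) = (8/13)
factor out 2^3: 8 = 2^3·1; with 13 mod 8 = 5, (2/13) = -1; sign now +1; continue with (1/13)
reached (1/13) = 1, so the symbol is +1

1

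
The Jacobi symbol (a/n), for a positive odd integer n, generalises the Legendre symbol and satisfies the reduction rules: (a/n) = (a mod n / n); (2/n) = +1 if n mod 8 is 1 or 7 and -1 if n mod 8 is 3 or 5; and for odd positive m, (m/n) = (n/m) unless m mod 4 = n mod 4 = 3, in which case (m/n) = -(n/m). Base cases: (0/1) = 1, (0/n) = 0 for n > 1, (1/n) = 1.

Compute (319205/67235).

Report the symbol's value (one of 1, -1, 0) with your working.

(319205/67235): 319205 mod 67235 = 50265, so (319205/67235) = (50265/67235)
flip (50265/67235) -> (67235/50265): both odd, 50265 mod 4 = 1, 67235 mod 4 = 3, so the flip contributes +1; sign now +1
(67235/50265): 67235 mod 50265 = 16970, so (67235/50265) = (16970/50265)
factor out 2^1: 16970 = 2^1·8485; with 50265 mod 8 = 1, (2/50265) = +1; sign now +1; continue with (8485/50265)
flip (8485/50265) -> (50265/8485): both odd, 8485 mod 4 = 1, 50265 mod 4 = 1, so the flip contributes +1; sign now +1
(50265/8485): 50265 mod 8485 = 7840, so (50265/8485) = (7840/8485)
factor out 2^5: 7840 = 2^5·245; with 8485 mod 8 = 5, (2/8485) = -1; sign now -1; continue with (245/8485)
flip (245/8485) -> (8485/245): both odd, 245 mod 4 = 1, 8485 mod 4 = 1, so the flip contributes +1; sign now -1
(8485/245): 8485 mod 245 = 155, so (8485/245) = (155/245)
flip (155/245) -> (245/155): both odd, 155 mod 4 = 3, 245 mod 4 = 1, so the flip contributes +1; sign now -1
(245/155): 245 mod 155 = 90, so (245/155) = (90/155)
factor out 2^1: 90 = 2^1·45; with 155 mod 8 = 3, (2/155) = -1; sign now +1; continue with (45/155)
flip (45/155) -> (155/45): both odd, 45 mod 4 = 1, 155 mod 4 = 3, so the flip contributes +1; sign now +1
(155/45): 155 mod 45 = 20, so (155/45) = (20/45)
factor out 2^2: 20 = 2^2·5; with 45 mod 8 = 5, (2/45) = -1; sign now +1; continue with (5/45)
flip (5/45) -> (45/5): both odd, 5 mod 4 = 1, 45 mod 4 = 1, so the flip contributes +1; sign now +1
(45/5): 45 mod 5 = 0, so (45/5) = (0/5)
reached (0/5); gcd(a, n) > 1, so (0/5) = 0 and the symbol is 0

0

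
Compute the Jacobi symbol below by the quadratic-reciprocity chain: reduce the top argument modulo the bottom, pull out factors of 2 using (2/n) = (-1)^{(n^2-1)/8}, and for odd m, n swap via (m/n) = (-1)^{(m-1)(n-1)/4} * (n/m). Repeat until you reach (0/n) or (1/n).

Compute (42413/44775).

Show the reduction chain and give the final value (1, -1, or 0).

flip (42413/44775) -> (44775/42413): both odd, 42413 mod 4 = 1, 44775 mod 4 = 3, so the flip contributes +1; sign now +1
(44775/42413): 44775 mod 42413 = 2362, so (44775/42413) = (2362/42413)
factor out 2^1: 2362 = 2^1·1181; with 42413 mod 8 = 5, (2/42413) = -1; sign now -1; continue with (1181/42413)
flip (1181/42413) -> (42413/1181): both odd, 1181 mod 4 = 1, 42413 mod 4 = 1, so the flip contributes +1; sign now -1
(42413/1181): 42413 mod 1181 = 1078, so (42413/1181) = (1078/1181)
factor out 2^1: 1078 = 2^1·539; with 1181 mod 8 = 5, (2/1181) = -1; sign now +1; continue with (539/1181)
flip (539/1181) -> (1181/539): both odd, 539 mod 4 = 3, 1181 mod 4 = 1, so the flip contributes +1; sign now +1
(1181/539): 1181 mod 539 = 103, so (1181/539) = (103/539)
flip (103/539) -> (539/103): both odd, 103 mod 4 = 3, 539 mod 4 = 3, so the flip contributes -1; sign now -1
(539/103): 539 mod 103 = 24, so (539/103) = (24/103)
factor out 2^3: 24 = 2^3·3; with 103 mod 8 = 7, (2/103) = +1; sign now -1; continue with (3/103)
flip (3/103) -> (103/3): both odd, 3 mod 4 = 3, 103 mod 4 = 3, so the flip contributes -1; sign now +1
(103/3): 103 mod 3 = 1, so (103/3) = (1/3)
reached (1/3) = 1, so the symbol is +1

1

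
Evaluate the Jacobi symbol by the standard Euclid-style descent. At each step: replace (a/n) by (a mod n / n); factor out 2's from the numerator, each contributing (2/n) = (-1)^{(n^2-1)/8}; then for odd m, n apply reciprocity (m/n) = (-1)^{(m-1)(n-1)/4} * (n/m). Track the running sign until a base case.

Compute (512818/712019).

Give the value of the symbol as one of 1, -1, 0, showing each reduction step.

factor out 2^1: 512818 = 2^1·256409; with 712019 mod 8 = 3, (2/712019) = -1; sign now -1; continue with (256409/712019)
flip (256409/712019) -> (712019/256409): both odd, 256409 mod 4 = 1, 712019 mod 4 = 3, so the flip contributes +1; sign now -1
(712019/256409): 712019 mod 256409 = 199201, so (712019/256409) = (199201/256409)
flip (199201/256409) -> (256409/199201): both odd, 199201 mod 4 = 1, 256409 mod 4 = 1, so the flip contributes +1; sign now -1
(256409/199201): 256409 mod 199201 = 57208, so (256409/199201) = (57208/199201)
factor out 2^3: 57208 = 2^3·7151; with 199201 mod 8 = 1, (2/199201) = +1; sign now -1; continue with (7151/199201)
flip (7151/199201) -> (199201/7151): both odd, 7151 mod 4 = 3, 199201 mod 4 = 1, so the flip contributes +1; sign now -1
(199201/7151): 199201 mod 7151 = 6124, so (199201/7151) = (6124/7151)
factor out 2^2: 6124 = 2^2·1531; with 7151 mod 8 = 7, (2/7151) = +1; sign now -1; continue with (1531/7151)
flip (1531/7151) -> (7151/1531): both odd, 1531 mod 4 = 3, 7151 mod 4 = 3, so the flip contributes -1; sign now +1
(7151/1531): 7151 mod 1531 = 1027, so (7151/1531) = (1027/1531)
flip (1027/1531) -> (1531/1027): both odd, 1027 mod 4 = 3, 1531 mod 4 = 3, so the flip contributes -1; sign now -1
(1531/1027): 1531 mod 1027 = 504, so (1531/1027) = (504/1027)
factor out 2^3: 504 = 2^3·63; with 1027 mod 8 = 3, (2/1027) = -1; sign now +1; continue with (63/1027)
flip (63/1027) -> (1027/63): both odd, 63 mod 4 = 3, 1027 mod 4 = 3, so the flip contributes -1; sign now -1
(1027/63): 1027 mod 63 = 19, so (1027/63) = (19/63)
flip (19/63) -> (63/19): both odd, 19 mod 4 = 3, 63 mod 4 = 3, so the flip contributes -1; sign now +1
(63/19): 63 mod 19 = 6, so (63/19) = (6/19)
factor out 2^1: 6 = 2^1·3; with 19 mod 8 = 3, (2/19) = -1; sign now -1; continue with (3/19)
flip (3/19) -> (19/3): both odd, 3 mod 4 = 3, 19 mod 4 = 3, so the flip contributes -1; sign now +1
(19/3): 19 mod 3 = 1, so (19/3) = (1/3)
reached (1/3) = 1, so the symbol is +1

1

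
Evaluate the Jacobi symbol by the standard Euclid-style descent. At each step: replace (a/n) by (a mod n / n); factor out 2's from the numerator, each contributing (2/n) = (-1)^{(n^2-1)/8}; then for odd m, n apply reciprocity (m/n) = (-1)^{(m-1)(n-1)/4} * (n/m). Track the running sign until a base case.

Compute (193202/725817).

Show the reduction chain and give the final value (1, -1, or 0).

1

factor out 2^1: 193202 = 2^1·96601; with 725817 mod 8 = 1, (2/725817) = +1; sign now +1; continue with (96601/725817)
flip (96601/725817) -> (725817/96601): both odd, 96601 mod 4 = 1, 725817 mod 4 = 1, so the flip contributes +1; sign now +1
(725817/96601): 725817 mod 96601 = 49610, so (725817/96601) = (49610/96601)
factor out 2^1: 49610 = 2^1·24805; with 96601 mod 8 = 1, (2/96601) = +1; sign now +1; continue with (24805/96601)
flip (24805/96601) -> (96601/24805): both odd, 24805 mod 4 = 1, 96601 mod 4 = 1, so the flip contributes +1; sign now +1
(96601/24805): 96601 mod 24805 = 22186, so (96601/24805) = (22186/24805)
factor out 2^1: 22186 = 2^1·11093; with 24805 mod 8 = 5, (2/24805) = -1; sign now -1; continue with (11093/24805)
flip (11093/24805) -> (24805/11093): both odd, 11093 mod 4 = 1, 24805 mod 4 = 1, so the flip contributes +1; sign now -1
(24805/11093): 24805 mod 11093 = 2619, so (24805/11093) = (2619/11093)
flip (2619/11093) -> (11093/2619): both odd, 2619 mod 4 = 3, 11093 mod 4 = 1, so the flip contributes +1; sign now -1
(11093/2619): 11093 mod 2619 = 617, so (11093/2619) = (617/2619)
flip (617/2619) -> (2619/617): both odd, 617 mod 4 = 1, 2619 mod 4 = 3, so the flip contributes +1; sign now -1
(2619/617): 2619 mod 617 = 151, so (2619/617) = (151/617)
flip (151/617) -> (617/151): both odd, 151 mod 4 = 3, 617 mod 4 = 1, so the flip contributes +1; sign now -1
(617/151): 617 mod 151 = 13, so (617/151) = (13/151)
flip (13/151) -> (151/13): both odd, 13 mod 4 = 1, 151 mod 4 = 3, so the flip contributes +1; sign now -1
(151/13): 151 mod 13 = 8, so (151/13) = (8/13)
factor out 2^3: 8 = 2^3·1; with 13 mod 8 = 5, (2/13) = -1; sign now +1; continue with (1/13)
reached (1/13) = 1, so the symbol is +1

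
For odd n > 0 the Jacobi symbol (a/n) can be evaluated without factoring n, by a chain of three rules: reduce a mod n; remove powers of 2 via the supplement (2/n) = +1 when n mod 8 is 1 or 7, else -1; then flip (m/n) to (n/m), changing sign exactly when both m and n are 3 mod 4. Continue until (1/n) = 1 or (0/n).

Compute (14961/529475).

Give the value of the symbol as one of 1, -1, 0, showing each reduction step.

flip (14961/529475) -> (529475/14961): both odd, 14961 mod 4 = 1, 529475 mod 4 = 3, so the flip contributes +1; sign now +1
(529475/14961): 529475 mod 14961 = 5840, so (529475/14961) = (5840/14961)
factor out 2^4: 5840 = 2^4·365; with 14961 mod 8 = 1, (2/14961) = +1; sign now +1; continue with (365/14961)
flip (365/14961) -> (14961/365): both odd, 365 mod 4 = 1, 14961 mod 4 = 1, so the flip contributes +1; sign now +1
(14961/365): 14961 mod 365 = 361, so (14961/365) = (361/365)
flip (361/365) -> (365/361): both odd, 361 mod 4 = 1, 365 mod 4 = 1, so the flip contributes +1; sign now +1
(365/361): 365 mod 361 = 4, so (365/361) = (4/361)
factor out 2^2: 4 = 2^2·1; with 361 mod 8 = 1, (2/361) = +1; sign now +1; continue with (1/361)
reached (1/361) = 1, so the symbol is +1

1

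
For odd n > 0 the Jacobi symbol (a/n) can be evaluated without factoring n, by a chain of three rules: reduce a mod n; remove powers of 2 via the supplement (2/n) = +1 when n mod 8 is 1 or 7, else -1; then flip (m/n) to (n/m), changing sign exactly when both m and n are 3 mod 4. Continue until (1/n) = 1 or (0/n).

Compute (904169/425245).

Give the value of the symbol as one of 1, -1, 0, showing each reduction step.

1

(904169/425245) = (53679/425245)   [reduce mod 425245]
reciprocity: (53679/425245) = +1·(425245/53679) since 53679 mod 4 = 3, 425245 mod 4 = 1; sign now +1
(425245/53679) = (49492/53679)   [reduce mod 53679]
49492 = 2^2·12373; (2/53679) = +1 since 53679 mod 8 = 7, so (49492/53679) = (+1)^2·(12373/53679); sign now +1
reciprocity: (12373/53679) = +1·(53679/12373) since 12373 mod 4 = 1, 53679 mod 4 = 3; sign now +1
(53679/12373) = (4187/12373)   [reduce mod 12373]
reciprocity: (4187/12373) = +1·(12373/4187) since 4187 mod 4 = 3, 12373 mod 4 = 1; sign now +1
(12373/4187) = (3999/4187)   [reduce mod 4187]
reciprocity: (3999/4187) = -1·(4187/3999) since 3999 mod 4 = 3, 4187 mod 4 = 3; sign now -1
(4187/3999) = (188/3999)   [reduce mod 3999]
188 = 2^2·47; (2/3999) = +1 since 3999 mod 8 = 7, so (188/3999) = (+1)^2·(47/3999); sign now -1
reciprocity: (47/3999) = -1·(3999/47) since 47 mod 4 = 3, 3999 mod 4 = 3; sign now +1
(3999/47) = (4/47)   [reduce mod 47]
4 = 2^2·1; (2/47) = +1 since 47 mod 8 = 7, so (4/47) = (+1)^2·(1/47); sign now +1
(1/47) = 1; final value = sign = +1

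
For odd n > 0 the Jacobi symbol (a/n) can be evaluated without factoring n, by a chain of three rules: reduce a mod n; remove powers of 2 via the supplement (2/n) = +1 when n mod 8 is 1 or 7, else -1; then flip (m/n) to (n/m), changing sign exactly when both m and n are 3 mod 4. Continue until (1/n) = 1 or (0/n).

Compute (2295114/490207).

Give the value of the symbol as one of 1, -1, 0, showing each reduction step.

(2295114/490207) = (334286/490207)   [reduce mod 490207]
334286 = 2^1·167143; (2/490207) = +1 since 490207 mod 8 = 7, so (334286/490207) = (+1)^1·(167143/490207); sign now +1
reciprocity: (167143/490207) = -1·(490207/167143) since 167143 mod 4 = 3, 490207 mod 4 = 3; sign now -1
(490207/167143) = (155921/167143)   [reduce mod 167143]
reciprocity: (155921/167143) = +1·(167143/155921) since 155921 mod 4 = 1, 167143 mod 4 = 3; sign now -1
(167143/155921) = (11222/155921)   [reduce mod 155921]
11222 = 2^1·5611; (2/155921) = +1 since 155921 mod 8 = 1, so (11222/155921) = (+1)^1·(5611/155921); sign now -1
reciprocity: (5611/155921) = +1·(155921/5611) since 5611 mod 4 = 3, 155921 mod 4 = 1; sign now -1
(155921/5611) = (4424/5611)   [reduce mod 5611]
4424 = 2^3·553; (2/5611) = -1 since 5611 mod 8 = 3, so (4424/5611) = (-1)^3·(553/5611); sign now +1
reciprocity: (553/5611) = +1·(5611/553) since 553 mod 4 = 1, 5611 mod 4 = 3; sign now +1
(5611/553) = (81/553)   [reduce mod 553]
reciprocity: (81/553) = +1·(553/81) since 81 mod 4 = 1, 553 mod 4 = 1; sign now +1
(553/81) = (67/81)   [reduce mod 81]
reciprocity: (67/81) = +1·(81/67) since 67 mod 4 = 3, 81 mod 4 = 1; sign now +1
(81/67) = (14/67)   [reduce mod 67]
14 = 2^1·7; (2/67) = -1 since 67 mod 8 = 3, so (14/67) = (-1)^1·(7/67); sign now -1
reciprocity: (7/67) = -1·(67/7) since 7 mod 4 = 3, 67 mod 4 = 3; sign now +1
(67/7) = (4/7)   [reduce mod 7]
4 = 2^2·1; (2/7) = +1 since 7 mod 8 = 7, so (4/7) = (+1)^2·(1/7); sign now +1
(1/7) = 1; final value = sign = +1

1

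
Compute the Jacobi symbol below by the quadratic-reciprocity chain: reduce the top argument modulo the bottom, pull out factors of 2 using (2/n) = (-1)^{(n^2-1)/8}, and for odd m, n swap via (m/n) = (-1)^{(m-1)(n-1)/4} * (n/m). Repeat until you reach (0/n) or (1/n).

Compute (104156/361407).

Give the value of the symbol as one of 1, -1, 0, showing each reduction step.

1

104156 = 2^2·26039; (2/361407) = +1 since 361407 mod 8 = 7, so (104156/361407) = (+1)^2·(26039/361407); sign now +1
reciprocity: (26039/361407) = -1·(361407/26039) since 26039 mod 4 = 3, 361407 mod 4 = 3; sign now -1
(361407/26039) = (22900/26039)   [reduce mod 26039]
22900 = 2^2·5725; (2/26039) = +1 since 26039 mod 8 = 7, so (22900/26039) = (+1)^2·(5725/26039); sign now -1
reciprocity: (5725/26039) = +1·(26039/5725) since 5725 mod 4 = 1, 26039 mod 4 = 3; sign now -1
(26039/5725) = (3139/5725)   [reduce mod 5725]
reciprocity: (3139/5725) = +1·(5725/3139) since 3139 mod 4 = 3, 5725 mod 4 = 1; sign now -1
(5725/3139) = (2586/3139)   [reduce mod 3139]
2586 = 2^1·1293; (2/3139) = -1 since 3139 mod 8 = 3, so (2586/3139) = (-1)^1·(1293/3139); sign now +1
reciprocity: (1293/3139) = +1·(3139/1293) since 1293 mod 4 = 1, 3139 mod 4 = 3; sign now +1
(3139/1293) = (553/1293)   [reduce mod 1293]
reciprocity: (553/1293) = +1·(1293/553) since 553 mod 4 = 1, 1293 mod 4 = 1; sign now +1
(1293/553) = (187/553)   [reduce mod 553]
reciprocity: (187/553) = +1·(553/187) since 187 mod 4 = 3, 553 mod 4 = 1; sign now +1
(553/187) = (179/187)   [reduce mod 187]
reciprocity: (179/187) = -1·(187/179) since 179 mod 4 = 3, 187 mod 4 = 3; sign now -1
(187/179) = (8/179)   [reduce mod 179]
8 = 2^3·1; (2/179) = -1 since 179 mod 8 = 3, so (8/179) = (-1)^3·(1/179); sign now +1
(1/179) = 1; final value = sign = +1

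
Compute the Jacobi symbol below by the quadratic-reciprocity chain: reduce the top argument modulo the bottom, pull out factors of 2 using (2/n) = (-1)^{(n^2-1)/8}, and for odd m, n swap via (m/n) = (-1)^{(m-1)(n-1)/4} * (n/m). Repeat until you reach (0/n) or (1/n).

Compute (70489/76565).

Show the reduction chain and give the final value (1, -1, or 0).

-1

reciprocity: (70489/76565) = +1·(76565/70489) since 70489 mod 4 = 1, 76565 mod 4 = 1; sign now +1
(76565/70489) = (6076/70489)   [reduce mod 70489]
6076 = 2^2·1519; (2/70489) = +1 since 70489 mod 8 = 1, so (6076/70489) = (+1)^2·(1519/70489); sign now +1
reciprocity: (1519/70489) = +1·(70489/1519) since 1519 mod 4 = 3, 70489 mod 4 = 1; sign now +1
(70489/1519) = (615/1519)   [reduce mod 1519]
reciprocity: (615/1519) = -1·(1519/615) since 615 mod 4 = 3, 1519 mod 4 = 3; sign now -1
(1519/615) = (289/615)   [reduce mod 615]
reciprocity: (289/615) = +1·(615/289) since 289 mod 4 = 1, 615 mod 4 = 3; sign now -1
(615/289) = (37/289)   [reduce mod 289]
reciprocity: (37/289) = +1·(289/37) since 37 mod 4 = 1, 289 mod 4 = 1; sign now -1
(289/37) = (30/37)   [reduce mod 37]
30 = 2^1·15; (2/37) = -1 since 37 mod 8 = 5, so (30/37) = (-1)^1·(15/37); sign now +1
reciprocity: (15/37) = +1·(37/15) since 15 mod 4 = 3, 37 mod 4 = 1; sign now +1
(37/15) = (7/15)   [reduce mod 15]
reciprocity: (7/15) = -1·(15/7) since 7 mod 4 = 3, 15 mod 4 = 3; sign now -1
(15/7) = (1/7)   [reduce mod 7]
(1/7) = 1; final value = sign = -1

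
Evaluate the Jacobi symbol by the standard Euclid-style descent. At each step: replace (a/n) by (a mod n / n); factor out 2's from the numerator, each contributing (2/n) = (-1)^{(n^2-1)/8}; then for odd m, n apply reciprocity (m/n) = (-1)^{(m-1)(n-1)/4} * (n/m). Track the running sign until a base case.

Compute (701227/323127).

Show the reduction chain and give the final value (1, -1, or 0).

1

(701227/323127): 701227 mod 323127 = 54973, so (701227/323127) = (54973/323127)
flip (54973/323127) -> (323127/54973): both odd, 54973 mod 4 = 1, 323127 mod 4 = 3, so the flip contributes +1; sign now +1
(323127/54973): 323127 mod 54973 = 48262, so (323127/54973) = (48262/54973)
factor out 2^1: 48262 = 2^1·24131; with 54973 mod 8 = 5, (2/54973) = -1; sign now -1; continue with (24131/54973)
flip (24131/54973) -> (54973/24131): both odd, 24131 mod 4 = 3, 54973 mod 4 = 1, so the flip contributes +1; sign now -1
(54973/24131): 54973 mod 24131 = 6711, so (54973/24131) = (6711/24131)
flip (6711/24131) -> (24131/6711): both odd, 6711 mod 4 = 3, 24131 mod 4 = 3, so the flip contributes -1; sign now +1
(24131/6711): 24131 mod 6711 = 3998, so (24131/6711) = (3998/6711)
factor out 2^1: 3998 = 2^1·1999; with 6711 mod 8 = 7, (2/6711) = +1; sign now +1; continue with (1999/6711)
flip (1999/6711) -> (6711/1999): both odd, 1999 mod 4 = 3, 6711 mod 4 = 3, so the flip contributes -1; sign now -1
(6711/1999): 6711 mod 1999 = 714, so (6711/1999) = (714/1999)
factor out 2^1: 714 = 2^1·357; with 1999 mod 8 = 7, (2/1999) = +1; sign now -1; continue with (357/1999)
flip (357/1999) -> (1999/357): both odd, 357 mod 4 = 1, 1999 mod 4 = 3, so the flip contributes +1; sign now -1
(1999/357): 1999 mod 357 = 214, so (1999/357) = (214/357)
factor out 2^1: 214 = 2^1·107; with 357 mod 8 = 5, (2/357) = -1; sign now +1; continue with (107/357)
flip (107/357) -> (357/107): both odd, 107 mod 4 = 3, 357 mod 4 = 1, so the flip contributes +1; sign now +1
(357/107): 357 mod 107 = 36, so (357/107) = (36/107)
factor out 2^2: 36 = 2^2·9; with 107 mod 8 = 3, (2/107) = -1; sign now +1; continue with (9/107)
flip (9/107) -> (107/9): both odd, 9 mod 4 = 1, 107 mod 4 = 3, so the flip contributes +1; sign now +1
(107/9): 107 mod 9 = 8, so (107/9) = (8/9)
factor out 2^3: 8 = 2^3·1; with 9 mod 8 = 1, (2/9) = +1; sign now +1; continue with (1/9)
reached (1/9) = 1, so the symbol is +1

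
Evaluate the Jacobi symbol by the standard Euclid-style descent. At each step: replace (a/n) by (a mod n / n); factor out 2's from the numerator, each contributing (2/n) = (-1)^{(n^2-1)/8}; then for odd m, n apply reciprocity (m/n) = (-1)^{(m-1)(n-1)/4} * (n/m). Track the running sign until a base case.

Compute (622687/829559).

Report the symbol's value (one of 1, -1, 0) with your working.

reciprocity: (622687/829559) = -1·(829559/622687) since 622687 mod 4 = 3, 829559 mod 4 = 3; sign now -1
(829559/622687) = (206872/622687)   [reduce mod 622687]
206872 = 2^3·25859; (2/622687) = +1 since 622687 mod 8 = 7, so (206872/622687) = (+1)^3·(25859/622687); sign now -1
reciprocity: (25859/622687) = -1·(622687/25859) since 25859 mod 4 = 3, 622687 mod 4 = 3; sign now +1
(622687/25859) = (2071/25859)   [reduce mod 25859]
reciprocity: (2071/25859) = -1·(25859/2071) since 2071 mod 4 = 3, 25859 mod 4 = 3; sign now -1
(25859/2071) = (1007/2071)   [reduce mod 2071]
reciprocity: (1007/2071) = -1·(2071/1007) since 1007 mod 4 = 3, 2071 mod 4 = 3; sign now +1
(2071/1007) = (57/1007)   [reduce mod 1007]
reciprocity: (57/1007) = +1·(1007/57) since 57 mod 4 = 1, 1007 mod 4 = 3; sign now +1
(1007/57) = (38/57)   [reduce mod 57]
38 = 2^1·19; (2/57) = +1 since 57 mod 8 = 1, so (38/57) = (+1)^1·(19/57); sign now +1
reciprocity: (19/57) = +1·(57/19) since 19 mod 4 = 3, 57 mod 4 = 1; sign now +1
(57/19) = (0/19)   [reduce mod 19]
(0/19) = 0   [gcd(a, n) > 1]; final value = 0

0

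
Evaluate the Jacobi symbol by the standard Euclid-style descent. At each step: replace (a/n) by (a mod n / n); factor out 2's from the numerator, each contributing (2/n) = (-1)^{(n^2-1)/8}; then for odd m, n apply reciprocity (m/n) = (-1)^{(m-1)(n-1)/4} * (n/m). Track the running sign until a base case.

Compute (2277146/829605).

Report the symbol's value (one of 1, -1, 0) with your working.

-1

(2277146/829605) = (617936/829605)   [reduce mod 829605]
617936 = 2^4·38621; (2/829605) = -1 since 829605 mod 8 = 5, so (617936/829605) = (-1)^4·(38621/829605); sign now +1
reciprocity: (38621/829605) = +1·(829605/38621) since 38621 mod 4 = 1, 829605 mod 4 = 1; sign now +1
(829605/38621) = (18564/38621)   [reduce mod 38621]
18564 = 2^2·4641; (2/38621) = -1 since 38621 mod 8 = 5, so (18564/38621) = (-1)^2·(4641/38621); sign now +1
reciprocity: (4641/38621) = +1·(38621/4641) since 4641 mod 4 = 1, 38621 mod 4 = 1; sign now +1
(38621/4641) = (1493/4641)   [reduce mod 4641]
reciprocity: (1493/4641) = +1·(4641/1493) since 1493 mod 4 = 1, 4641 mod 4 = 1; sign now +1
(4641/1493) = (162/1493)   [reduce mod 1493]
162 = 2^1·81; (2/1493) = -1 since 1493 mod 8 = 5, so (162/1493) = (-1)^1·(81/1493); sign now -1
reciprocity: (81/1493) = +1·(1493/81) since 81 mod 4 = 1, 1493 mod 4 = 1; sign now -1
(1493/81) = (35/81)   [reduce mod 81]
reciprocity: (35/81) = +1·(81/35) since 35 mod 4 = 3, 81 mod 4 = 1; sign now -1
(81/35) = (11/35)   [reduce mod 35]
reciprocity: (11/35) = -1·(35/11) since 11 mod 4 = 3, 35 mod 4 = 3; sign now +1
(35/11) = (2/11)   [reduce mod 11]
2 = 2^1·1; (2/11) = -1 since 11 mod 8 = 3, so (2/11) = (-1)^1·(1/11); sign now -1
(1/11) = 1; final value = sign = -1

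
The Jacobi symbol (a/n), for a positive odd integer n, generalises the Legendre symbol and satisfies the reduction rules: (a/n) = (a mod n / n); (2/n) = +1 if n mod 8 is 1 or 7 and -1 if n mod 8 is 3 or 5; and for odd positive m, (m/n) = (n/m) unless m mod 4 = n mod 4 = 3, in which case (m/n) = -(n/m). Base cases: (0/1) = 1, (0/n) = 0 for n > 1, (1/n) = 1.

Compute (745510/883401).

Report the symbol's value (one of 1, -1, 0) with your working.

1

factor out 2^1: 745510 = 2^1·372755; with 883401 mod 8 = 1, (2/883401) = +1; sign now +1; continue with (372755/883401)
flip (372755/883401) -> (883401/372755): both odd, 372755 mod 4 = 3, 883401 mod 4 = 1, so the flip contributes +1; sign now +1
(883401/372755): 883401 mod 372755 = 137891, so (883401/372755) = (137891/372755)
flip (137891/372755) -> (372755/137891): both odd, 137891 mod 4 = 3, 372755 mod 4 = 3, so the flip contributes -1; sign now -1
(372755/137891): 372755 mod 137891 = 96973, so (372755/137891) = (96973/137891)
flip (96973/137891) -> (137891/96973): both odd, 96973 mod 4 = 1, 137891 mod 4 = 3, so the flip contributes +1; sign now -1
(137891/96973): 137891 mod 96973 = 40918, so (137891/96973) = (40918/96973)
factor out 2^1: 40918 = 2^1·20459; with 96973 mod 8 = 5, (2/96973) = -1; sign now +1; continue with (20459/96973)
flip (20459/96973) -> (96973/20459): both odd, 20459 mod 4 = 3, 96973 mod 4 = 1, so the flip contributes +1; sign now +1
(96973/20459): 96973 mod 20459 = 15137, so (96973/20459) = (15137/20459)
flip (15137/20459) -> (20459/15137): both odd, 15137 mod 4 = 1, 20459 mod 4 = 3, so the flip contributes +1; sign now +1
(20459/15137): 20459 mod 15137 = 5322, so (20459/15137) = (5322/15137)
factor out 2^1: 5322 = 2^1·2661; with 15137 mod 8 = 1, (2/15137) = +1; sign now +1; continue with (2661/15137)
flip (2661/15137) -> (15137/2661): both odd, 2661 mod 4 = 1, 15137 mod 4 = 1, so the flip contributes +1; sign now +1
(15137/2661): 15137 mod 2661 = 1832, so (15137/2661) = (1832/2661)
factor out 2^3: 1832 = 2^3·229; with 2661 mod 8 = 5, (2/2661) = -1; sign now -1; continue with (229/2661)
flip (229/2661) -> (2661/229): both odd, 229 mod 4 = 1, 2661 mod 4 = 1, so the flip contributes +1; sign now -1
(2661/229): 2661 mod 229 = 142, so (2661/229) = (142/229)
factor out 2^1: 142 = 2^1·71; with 229 mod 8 = 5, (2/229) = -1; sign now +1; continue with (71/229)
flip (71/229) -> (229/71): both odd, 71 mod 4 = 3, 229 mod 4 = 1, so the flip contributes +1; sign now +1
(229/71): 229 mod 71 = 16, so (229/71) = (16/71)
factor out 2^4: 16 = 2^4·1; with 71 mod 8 = 7, (2/71) = +1; sign now +1; continue with (1/71)
reached (1/71) = 1, so the symbol is +1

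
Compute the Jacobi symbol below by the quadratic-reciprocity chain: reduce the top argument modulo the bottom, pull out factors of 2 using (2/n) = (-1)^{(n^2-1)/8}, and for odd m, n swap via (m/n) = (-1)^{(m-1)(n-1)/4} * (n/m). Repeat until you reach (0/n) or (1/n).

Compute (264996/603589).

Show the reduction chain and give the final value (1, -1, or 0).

1

factor out 2^2: 264996 = 2^2·66249; with 603589 mod 8 = 5, (2/603589) = -1; sign now +1; continue with (66249/603589)
flip (66249/603589) -> (603589/66249): both odd, 66249 mod 4 = 1, 603589 mod 4 = 1, so the flip contributes +1; sign now +1
(603589/66249): 603589 mod 66249 = 7348, so (603589/66249) = (7348/66249)
factor out 2^2: 7348 = 2^2·1837; with 66249 mod 8 = 1, (2/66249) = +1; sign now +1; continue with (1837/66249)
flip (1837/66249) -> (66249/1837): both odd, 1837 mod 4 = 1, 66249 mod 4 = 1, so the flip contributes +1; sign now +1
(66249/1837): 66249 mod 1837 = 117, so (66249/1837) = (117/1837)
flip (117/1837) -> (1837/117): both odd, 117 mod 4 = 1, 1837 mod 4 = 1, so the flip contributes +1; sign now +1
(1837/117): 1837 mod 117 = 82, so (1837/117) = (82/117)
factor out 2^1: 82 = 2^1·41; with 117 mod 8 = 5, (2/117) = -1; sign now -1; continue with (41/117)
flip (41/117) -> (117/41): both odd, 41 mod 4 = 1, 117 mod 4 = 1, so the flip contributes +1; sign now -1
(117/41): 117 mod 41 = 35, so (117/41) = (35/41)
flip (35/41) -> (41/35): both odd, 35 mod 4 = 3, 41 mod 4 = 1, so the flip contributes +1; sign now -1
(41/35): 41 mod 35 = 6, so (41/35) = (6/35)
factor out 2^1: 6 = 2^1·3; with 35 mod 8 = 3, (2/35) = -1; sign now +1; continue with (3/35)
flip (3/35) -> (35/3): both odd, 3 mod 4 = 3, 35 mod 4 = 3, so the flip contributes -1; sign now -1
(35/3): 35 mod 3 = 2, so (35/3) = (2/3)
factor out 2^1: 2 = 2^1·1; with 3 mod 8 = 3, (2/3) = -1; sign now +1; continue with (1/3)
reached (1/3) = 1, so the symbol is +1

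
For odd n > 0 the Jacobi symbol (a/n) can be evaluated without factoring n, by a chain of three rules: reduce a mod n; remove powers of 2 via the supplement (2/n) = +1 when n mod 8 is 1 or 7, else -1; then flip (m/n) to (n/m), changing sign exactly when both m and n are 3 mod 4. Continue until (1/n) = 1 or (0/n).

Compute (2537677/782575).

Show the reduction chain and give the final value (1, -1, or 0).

(2537677/782575) = (189952/782575)   [reduce mod 782575]
189952 = 2^9·371; (2/782575) = +1 since 782575 mod 8 = 7, so (189952/782575) = (+1)^9·(371/782575); sign now +1
reciprocity: (371/782575) = -1·(782575/371) since 371 mod 4 = 3, 782575 mod 4 = 3; sign now -1
(782575/371) = (136/371)   [reduce mod 371]
136 = 2^3·17; (2/371) = -1 since 371 mod 8 = 3, so (136/371) = (-1)^3·(17/371); sign now +1
reciprocity: (17/371) = +1·(371/17) since 17 mod 4 = 1, 371 mod 4 = 3; sign now +1
(371/17) = (14/17)   [reduce mod 17]
14 = 2^1·7; (2/17) = +1 since 17 mod 8 = 1, so (14/17) = (+1)^1·(7/17); sign now +1
reciprocity: (7/17) = +1·(17/7) since 7 mod 4 = 3, 17 mod 4 = 1; sign now +1
(17/7) = (3/7)   [reduce mod 7]
reciprocity: (3/7) = -1·(7/3) since 3 mod 4 = 3, 7 mod 4 = 3; sign now -1
(7/3) = (1/3)   [reduce mod 3]
(1/3) = 1; final value = sign = -1

-1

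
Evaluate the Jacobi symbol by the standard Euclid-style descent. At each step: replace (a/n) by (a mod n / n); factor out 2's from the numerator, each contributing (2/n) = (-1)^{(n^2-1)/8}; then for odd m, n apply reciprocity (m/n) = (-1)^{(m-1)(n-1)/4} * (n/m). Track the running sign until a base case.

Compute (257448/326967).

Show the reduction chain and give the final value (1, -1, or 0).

factor out 2^3: 257448 = 2^3·32181; with 326967 mod 8 = 7, (2/326967) = +1; sign now +1; continue with (32181/326967)
flip (32181/326967) -> (326967/32181): both odd, 32181 mod 4 = 1, 326967 mod 4 = 3, so the flip contributes +1; sign now +1
(326967/32181): 326967 mod 32181 = 5157, so (326967/32181) = (5157/32181)
flip (5157/32181) -> (32181/5157): both odd, 5157 mod 4 = 1, 32181 mod 4 = 1, so the flip contributes +1; sign now +1
(32181/5157): 32181 mod 5157 = 1239, so (32181/5157) = (1239/5157)
flip (1239/5157) -> (5157/1239): both odd, 1239 mod 4 = 3, 5157 mod 4 = 1, so the flip contributes +1; sign now +1
(5157/1239): 5157 mod 1239 = 201, so (5157/1239) = (201/1239)
flip (201/1239) -> (1239/201): both odd, 201 mod 4 = 1, 1239 mod 4 = 3, so the flip contributes +1; sign now +1
(1239/201): 1239 mod 201 = 33, so (1239/201) = (33/201)
flip (33/201) -> (201/33): both odd, 33 mod 4 = 1, 201 mod 4 = 1, so the flip contributes +1; sign now +1
(201/33): 201 mod 33 = 3, so (201/33) = (3/33)
flip (3/33) -> (33/3): both odd, 3 mod 4 = 3, 33 mod 4 = 1, so the flip contributes +1; sign now +1
(33/3): 33 mod 3 = 0, so (33/3) = (0/3)
reached (0/3); gcd(a, n) > 1, so (0/3) = 0 and the symbol is 0

0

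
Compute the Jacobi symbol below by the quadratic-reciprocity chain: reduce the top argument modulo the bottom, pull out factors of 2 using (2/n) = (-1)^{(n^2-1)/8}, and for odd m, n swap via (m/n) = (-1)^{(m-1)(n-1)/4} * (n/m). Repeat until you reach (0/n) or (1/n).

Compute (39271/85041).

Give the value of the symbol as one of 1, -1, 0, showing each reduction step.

1

flip (39271/85041) -> (85041/39271): both odd, 39271 mod 4 = 3, 85041 mod 4 = 1, so the flip contributes +1; sign now +1
(85041/39271): 85041 mod 39271 = 6499, so (85041/39271) = (6499/39271)
flip (6499/39271) -> (39271/6499): both odd, 6499 mod 4 = 3, 39271 mod 4 = 3, so the flip contributes -1; sign now -1
(39271/6499): 39271 mod 6499 = 277, so (39271/6499) = (277/6499)
flip (277/6499) -> (6499/277): both odd, 277 mod 4 = 1, 6499 mod 4 = 3, so the flip contributes +1; sign now -1
(6499/277): 6499 mod 277 = 128, so (6499/277) = (128/277)
factor out 2^7: 128 = 2^7·1; with 277 mod 8 = 5, (2/277) = -1; sign now +1; continue with (1/277)
reached (1/277) = 1, so the symbol is +1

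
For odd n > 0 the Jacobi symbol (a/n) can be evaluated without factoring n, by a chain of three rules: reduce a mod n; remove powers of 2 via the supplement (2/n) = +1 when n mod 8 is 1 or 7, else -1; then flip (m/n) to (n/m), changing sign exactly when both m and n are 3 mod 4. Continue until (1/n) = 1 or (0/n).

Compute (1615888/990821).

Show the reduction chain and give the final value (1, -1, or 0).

(1615888/990821) = (625067/990821)   [reduce mod 990821]
reciprocity: (625067/990821) = +1·(990821/625067) since 625067 mod 4 = 3, 990821 mod 4 = 1; sign now +1
(990821/625067) = (365754/625067)   [reduce mod 625067]
365754 = 2^1·182877; (2/625067) = -1 since 625067 mod 8 = 3, so (365754/625067) = (-1)^1·(182877/625067); sign now -1
reciprocity: (182877/625067) = +1·(625067/182877) since 182877 mod 4 = 1, 625067 mod 4 = 3; sign now -1
(625067/182877) = (76436/182877)   [reduce mod 182877]
76436 = 2^2·19109; (2/182877) = -1 since 182877 mod 8 = 5, so (76436/182877) = (-1)^2·(19109/182877); sign now -1
reciprocity: (19109/182877) = +1·(182877/19109) since 19109 mod 4 = 1, 182877 mod 4 = 1; sign now -1
(182877/19109) = (10896/19109)   [reduce mod 19109]
10896 = 2^4·681; (2/19109) = -1 since 19109 mod 8 = 5, so (10896/19109) = (-1)^4·(681/19109); sign now -1
reciprocity: (681/19109) = +1·(19109/681) since 681 mod 4 = 1, 19109 mod 4 = 1; sign now -1
(19109/681) = (41/681)   [reduce mod 681]
reciprocity: (41/681) = +1·(681/41) since 41 mod 4 = 1, 681 mod 4 = 1; sign now -1
(681/41) = (25/41)   [reduce mod 41]
reciprocity: (25/41) = +1·(41/25) since 25 mod 4 = 1, 41 mod 4 = 1; sign now -1
(41/25) = (16/25)   [reduce mod 25]
16 = 2^4·1; (2/25) = +1 since 25 mod 8 = 1, so (16/25) = (+1)^4·(1/25); sign now -1
(1/25) = 1; final value = sign = -1

-1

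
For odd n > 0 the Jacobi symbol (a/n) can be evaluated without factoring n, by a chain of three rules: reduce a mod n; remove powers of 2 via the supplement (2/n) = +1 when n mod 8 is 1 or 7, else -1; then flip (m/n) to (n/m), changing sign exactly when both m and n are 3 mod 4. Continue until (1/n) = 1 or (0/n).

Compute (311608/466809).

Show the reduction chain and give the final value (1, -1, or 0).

1

factor out 2^3: 311608 = 2^3·38951; with 466809 mod 8 = 1, (2/466809) = +1; sign now +1; continue with (38951/466809)
flip (38951/466809) -> (466809/38951): both odd, 38951 mod 4 = 3, 466809 mod 4 = 1, so the flip contributes +1; sign now +1
(466809/38951): 466809 mod 38951 = 38348, so (466809/38951) = (38348/38951)
factor out 2^2: 38348 = 2^2·9587; with 38951 mod 8 = 7, (2/38951) = +1; sign now +1; continue with (9587/38951)
flip (9587/38951) -> (38951/9587): both odd, 9587 mod 4 = 3, 38951 mod 4 = 3, so the flip contributes -1; sign now -1
(38951/9587): 38951 mod 9587 = 603, so (38951/9587) = (603/9587)
flip (603/9587) -> (9587/603): both odd, 603 mod 4 = 3, 9587 mod 4 = 3, so the flip contributes -1; sign now +1
(9587/603): 9587 mod 603 = 542, so (9587/603) = (542/603)
factor out 2^1: 542 = 2^1·271; with 603 mod 8 = 3, (2/603) = -1; sign now -1; continue with (271/603)
flip (271/603) -> (603/271): both odd, 271 mod 4 = 3, 603 mod 4 = 3, so the flip contributes -1; sign now +1
(603/271): 603 mod 271 = 61, so (603/271) = (61/271)
flip (61/271) -> (271/61): both odd, 61 mod 4 = 1, 271 mod 4 = 3, so the flip contributes +1; sign now +1
(271/61): 271 mod 61 = 27, so (271/61) = (27/61)
flip (27/61) -> (61/27): both odd, 27 mod 4 = 3, 61 mod 4 = 1, so the flip contributes +1; sign now +1
(61/27): 61 mod 27 = 7, so (61/27) = (7/27)
flip (7/27) -> (27/7): both odd, 7 mod 4 = 3, 27 mod 4 = 3, so the flip contributes -1; sign now -1
(27/7): 27 mod 7 = 6, so (27/7) = (6/7)
factor out 2^1: 6 = 2^1·3; with 7 mod 8 = 7, (2/7) = +1; sign now -1; continue with (3/7)
flip (3/7) -> (7/3): both odd, 3 mod 4 = 3, 7 mod 4 = 3, so the flip contributes -1; sign now +1
(7/3): 7 mod 3 = 1, so (7/3) = (1/3)
reached (1/3) = 1, so the symbol is +1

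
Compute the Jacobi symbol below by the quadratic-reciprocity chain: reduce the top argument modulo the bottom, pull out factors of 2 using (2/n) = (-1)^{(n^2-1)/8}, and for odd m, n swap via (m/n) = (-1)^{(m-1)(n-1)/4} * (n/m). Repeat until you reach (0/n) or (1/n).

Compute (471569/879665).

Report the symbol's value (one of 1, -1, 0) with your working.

-1

flip (471569/879665) -> (879665/471569): both odd, 471569 mod 4 = 1, 879665 mod 4 = 1, so the flip contributes +1; sign now +1
(879665/471569): 879665 mod 471569 = 408096, so (879665/471569) = (408096/471569)
factor out 2^5: 408096 = 2^5·12753; with 471569 mod 8 = 1, (2/471569) = +1; sign now +1; continue with (12753/471569)
flip (12753/471569) -> (471569/12753): both odd, 12753 mod 4 = 1, 471569 mod 4 = 1, so the flip contributes +1; sign now +1
(471569/12753): 471569 mod 12753 = 12461, so (471569/12753) = (12461/12753)
flip (12461/12753) -> (12753/12461): both odd, 12461 mod 4 = 1, 12753 mod 4 = 1, so the flip contributes +1; sign now +1
(12753/12461): 12753 mod 12461 = 292, so (12753/12461) = (292/12461)
factor out 2^2: 292 = 2^2·73; with 12461 mod 8 = 5, (2/12461) = -1; sign now +1; continue with (73/12461)
flip (73/12461) -> (12461/73): both odd, 73 mod 4 = 1, 12461 mod 4 = 1, so the flip contributes +1; sign now +1
(12461/73): 12461 mod 73 = 51, so (12461/73) = (51/73)
flip (51/73) -> (73/51): both odd, 51 mod 4 = 3, 73 mod 4 = 1, so the flip contributes +1; sign now +1
(73/51): 73 mod 51 = 22, so (73/51) = (22/51)
factor out 2^1: 22 = 2^1·11; with 51 mod 8 = 3, (2/51) = -1; sign now -1; continue with (11/51)
flip (11/51) -> (51/11): both odd, 11 mod 4 = 3, 51 mod 4 = 3, so the flip contributes -1; sign now +1
(51/11): 51 mod 11 = 7, so (51/11) = (7/11)
flip (7/11) -> (11/7): both odd, 7 mod 4 = 3, 11 mod 4 = 3, so the flip contributes -1; sign now -1
(11/7): 11 mod 7 = 4, so (11/7) = (4/7)
factor out 2^2: 4 = 2^2·1; with 7 mod 8 = 7, (2/7) = +1; sign now -1; continue with (1/7)
reached (1/7) = 1, so the symbol is -1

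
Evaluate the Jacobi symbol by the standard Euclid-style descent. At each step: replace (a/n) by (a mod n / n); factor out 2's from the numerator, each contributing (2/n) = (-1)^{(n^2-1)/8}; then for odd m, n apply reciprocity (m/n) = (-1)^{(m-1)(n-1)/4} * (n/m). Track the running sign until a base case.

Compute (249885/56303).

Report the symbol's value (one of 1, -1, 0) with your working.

-1

(249885/56303) = (24673/56303)   [reduce mod 56303]
reciprocity: (24673/56303) = +1·(56303/24673) since 24673 mod 4 = 1, 56303 mod 4 = 3; sign now +1
(56303/24673) = (6957/24673)   [reduce mod 24673]
reciprocity: (6957/24673) = +1·(24673/6957) since 6957 mod 4 = 1, 24673 mod 4 = 1; sign now +1
(24673/6957) = (3802/6957)   [reduce mod 6957]
3802 = 2^1·1901; (2/6957) = -1 since 6957 mod 8 = 5, so (3802/6957) = (-1)^1·(1901/6957); sign now -1
reciprocity: (1901/6957) = +1·(6957/1901) since 1901 mod 4 = 1, 6957 mod 4 = 1; sign now -1
(6957/1901) = (1254/1901)   [reduce mod 1901]
1254 = 2^1·627; (2/1901) = -1 since 1901 mod 8 = 5, so (1254/1901) = (-1)^1·(627/1901); sign now +1
reciprocity: (627/1901) = +1·(1901/627) since 627 mod 4 = 3, 1901 mod 4 = 1; sign now +1
(1901/627) = (20/627)   [reduce mod 627]
20 = 2^2·5; (2/627) = -1 since 627 mod 8 = 3, so (20/627) = (-1)^2·(5/627); sign now +1
reciprocity: (5/627) = +1·(627/5) since 5 mod 4 = 1, 627 mod 4 = 3; sign now +1
(627/5) = (2/5)   [reduce mod 5]
2 = 2^1·1; (2/5) = -1 since 5 mod 8 = 5, so (2/5) = (-1)^1·(1/5); sign now -1
(1/5) = 1; final value = sign = -1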